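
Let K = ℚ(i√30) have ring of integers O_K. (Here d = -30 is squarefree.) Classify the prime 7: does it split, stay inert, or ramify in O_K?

-30 mod 4 = 2, hence disc K = 4·(-30) = -120 and O_K = ℤ[√-30].
7 ∤ -120, so 7 is unramified.
Legendre symbol by Euler's criterion: (-30/7) ≡ (-30)^3 ≡ 6 (mod 7), i.e. (-30/7) = -1.
Legendre symbol -1 ⇒ 7 is inert.

inert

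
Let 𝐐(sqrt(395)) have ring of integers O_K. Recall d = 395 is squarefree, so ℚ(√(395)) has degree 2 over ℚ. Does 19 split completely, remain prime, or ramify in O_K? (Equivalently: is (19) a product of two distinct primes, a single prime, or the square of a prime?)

Since 395 ≢ 1 mod 4, the ring of integers is ℤ[√395] with discriminant 4·395 = 1580.
disc(K) = 1580 is not divisible by 19; 19 is unramified.
Euler's criterion: 395^9 mod 19 = 18. Thus (395|19) = -1.
(395/19) = -1, so 19 is inert.

remains prime (inert)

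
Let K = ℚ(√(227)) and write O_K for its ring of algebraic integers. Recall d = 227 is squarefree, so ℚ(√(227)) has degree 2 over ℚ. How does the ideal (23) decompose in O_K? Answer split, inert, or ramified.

remains prime (inert)

d = 227 ≡ 3 (mod 4), so O_K = ℤ[√227] and disc(K) = 4d = 908.
disc(K) = 908 is not divisible by 23; 23 is unramified.
(227/23) = 20^11 mod 23 = 22, giving Legendre symbol -1.
d is a non-residue mod p, hence 23 remains inert in O_K.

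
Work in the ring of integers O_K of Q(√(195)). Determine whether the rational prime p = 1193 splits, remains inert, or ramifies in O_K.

split

d = 195 ≡ 3 (mod 4), so O_K = ℤ[√195] and disc(K) = 4d = 780.
1193 ∤ 780, so 1193 is unramified.
Euler's criterion: 195^596 mod 1193 = 1. Thus (195|1193) = 1.
d is a quadratic residue mod p, hence 1193 splits in O_K.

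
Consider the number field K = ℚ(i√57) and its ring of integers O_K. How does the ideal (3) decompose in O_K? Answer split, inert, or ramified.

ramified — (3) = 𝔭²

Since -57 ≢ 1 mod 4, the ring of integers is ℤ[√-57] with discriminant 4·(-57) = -228.
3 divides disc(K) = -228, so 3 ramifies.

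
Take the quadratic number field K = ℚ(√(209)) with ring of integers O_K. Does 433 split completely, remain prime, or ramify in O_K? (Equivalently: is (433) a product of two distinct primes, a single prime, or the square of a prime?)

remains prime (inert)

Since 209 ≡ 1 mod 4, the ring of integers is ℤ[(1+√209)/2] with discriminant 209.
disc(K) = 209 is not divisible by 433; 433 is unramified.
Compute (209/433) via Euler: 209^((433-1)/2) mod 433 = 432, so (209/433) = -1.
Legendre symbol -1 ⇒ 433 is inert.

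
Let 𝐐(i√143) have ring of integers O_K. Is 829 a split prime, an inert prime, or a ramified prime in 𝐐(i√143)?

p splits

Since -143 ≡ 1 mod 4, the ring of integers is ℤ[(1+√-143)/2] with discriminant -143.
disc(K) = -143 is not divisible by 829; 829 is unramified.
Compute (-143/829) via Euler: 686^((829-1)/2) mod 829 = 1, so (-143/829) = 1.
(-143/829) = 1, so 829 splits.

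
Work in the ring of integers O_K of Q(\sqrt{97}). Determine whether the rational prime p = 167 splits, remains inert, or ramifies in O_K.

d = 97 ≡ 1 (mod 4), so O_K = ℤ[(1+√97)/2] and disc(K) = d = 97.
Since gcd(167, 97) = 1 the prime 167 does not ramify.
(97/167) = 97^83 mod 167 = 1, giving Legendre symbol 1.
(97/167) = 1, so 167 splits.

167 splits in O_K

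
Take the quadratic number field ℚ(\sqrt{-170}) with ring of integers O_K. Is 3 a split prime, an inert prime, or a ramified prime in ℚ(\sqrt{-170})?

split

Since -170 ≢ 1 mod 4, the ring of integers is ℤ[√-170] with discriminant 4·(-170) = -680.
Since gcd(3, -680) = 1 the prime 3 does not ramify.
Compute (-170/3) via Euler: 1^((3-1)/2) mod 3 = 1, so (-170/3) = 1.
d is a quadratic residue mod p, hence 3 splits in O_K.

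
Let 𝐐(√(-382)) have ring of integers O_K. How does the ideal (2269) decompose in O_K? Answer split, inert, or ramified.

p splits

d = -382 ≡ 2 (mod 4), so O_K = ℤ[√-382] and disc(K) = 4d = -1528.
disc(K) = -1528 is not divisible by 2269; 2269 is unramified.
Euler's criterion: (-382)^1134 mod 2269 = 1. Thus (-382|2269) = 1.
(-382/2269) = 1, so 2269 splits.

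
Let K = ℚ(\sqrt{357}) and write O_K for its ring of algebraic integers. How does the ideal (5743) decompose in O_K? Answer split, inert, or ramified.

5743 splits in O_K

d = 357 ≡ 1 (mod 4), so O_K = ℤ[(1+√357)/2] and disc(K) = d = 357.
5743 ∤ 357, so 5743 is unramified.
(357/5743) = 357^2871 mod 5743 = 1, giving Legendre symbol 1.
Legendre symbol 1 ⇒ 5743 is split.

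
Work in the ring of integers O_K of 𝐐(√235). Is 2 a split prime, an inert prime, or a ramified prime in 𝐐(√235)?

ramified — (2) = 𝔭²

Since 235 ≢ 1 mod 4, the ring of integers is ℤ[√235] with discriminant 4·235 = 940.
disc(K) = 940 = 2·470, so p = 2 is ramified.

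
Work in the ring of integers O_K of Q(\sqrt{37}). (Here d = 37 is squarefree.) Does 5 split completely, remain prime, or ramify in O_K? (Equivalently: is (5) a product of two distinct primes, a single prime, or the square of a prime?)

37 mod 4 = 1, hence disc K = 37 and O_K = ℤ[(1+√37)/2].
5 ∤ 37, so 5 is unramified.
Legendre symbol by Euler's criterion: (37/5) ≡ 37^2 ≡ 4 (mod 5), i.e. (37/5) = -1.
d is a non-residue mod p, hence 5 remains inert in O_K.

5 remains inert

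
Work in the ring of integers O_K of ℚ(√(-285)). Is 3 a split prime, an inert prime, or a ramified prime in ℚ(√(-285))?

d = -285 ≡ 3 (mod 4), so O_K = ℤ[√-285] and disc(K) = 4d = -1140.
disc(K) = -1140 = 3·(-380), so p = 3 is ramified.

p ramifies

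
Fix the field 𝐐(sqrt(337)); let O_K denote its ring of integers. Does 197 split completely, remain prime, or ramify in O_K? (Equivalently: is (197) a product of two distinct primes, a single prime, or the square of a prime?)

p is inert

Since 337 ≡ 1 mod 4, the ring of integers is ℤ[(1+√337)/2] with discriminant 337.
Since gcd(197, 337) = 1 the prime 197 does not ramify.
(337/197) = 140^98 mod 197 = 196, giving Legendre symbol -1.
Legendre symbol -1 ⇒ 197 is inert.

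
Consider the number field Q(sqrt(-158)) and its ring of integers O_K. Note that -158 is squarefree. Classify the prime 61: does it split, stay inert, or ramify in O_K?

p splits

d = -158 ≡ 2 (mod 4), so O_K = ℤ[√-158] and disc(K) = 4d = -632.
Since gcd(61, -632) = 1 the prime 61 does not ramify.
Legendre symbol by Euler's criterion: (-158/61) ≡ (-158)^30 ≡ 1 (mod 61), i.e. (-158/61) = 1.
(-158/61) = 1, so 61 splits.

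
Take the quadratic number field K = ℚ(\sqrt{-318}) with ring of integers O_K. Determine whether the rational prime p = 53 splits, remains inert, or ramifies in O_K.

ramified — (53) = 𝔭²

Since -318 ≢ 1 mod 4, the ring of integers is ℤ[√-318] with discriminant 4·(-318) = -1272.
53 divides disc(K) = -1272, so 53 ramifies.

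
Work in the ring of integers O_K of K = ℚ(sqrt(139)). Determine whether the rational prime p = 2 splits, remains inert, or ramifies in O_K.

Since 139 ≢ 1 mod 4, the ring of integers is ℤ[√139] with discriminant 4·139 = 556.
Ramification test: 2 | 556. The prime 2 ramifies in K.

p ramifies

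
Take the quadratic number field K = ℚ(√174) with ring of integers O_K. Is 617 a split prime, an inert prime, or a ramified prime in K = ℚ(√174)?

split — (617) = 𝔭₁𝔭₂ with 𝔭₁ ≠ 𝔭₂

174 mod 4 = 2, hence disc K = 4·174 = 696 and O_K = ℤ[√174].
disc(K) = 696 is not divisible by 617; 617 is unramified.
Euler's criterion: 174^308 mod 617 = 1. Thus (174|617) = 1.
d is a quadratic residue mod p, hence 617 splits in O_K.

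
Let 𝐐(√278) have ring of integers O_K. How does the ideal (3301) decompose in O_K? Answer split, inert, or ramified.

Since 278 ≢ 1 mod 4, the ring of integers is ℤ[√278] with discriminant 4·278 = 1112.
disc(K) = 1112 is not divisible by 3301; 3301 is unramified.
Compute (278/3301) via Euler: 278^((3301-1)/2) mod 3301 = 1, so (278/3301) = 1.
(278/3301) = 1, so 3301 splits.

split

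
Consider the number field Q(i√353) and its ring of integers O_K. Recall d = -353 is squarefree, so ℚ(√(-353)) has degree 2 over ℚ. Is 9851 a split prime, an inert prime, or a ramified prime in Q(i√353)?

Since -353 ≢ 1 mod 4, the ring of integers is ℤ[√-353] with discriminant 4·(-353) = -1412.
Since gcd(9851, -1412) = 1 the prime 9851 does not ramify.
Compute (-353/9851) via Euler: 9498^((9851-1)/2) mod 9851 = 1, so (-353/9851) = 1.
d is a quadratic residue mod p, hence 9851 splits in O_K.

p splits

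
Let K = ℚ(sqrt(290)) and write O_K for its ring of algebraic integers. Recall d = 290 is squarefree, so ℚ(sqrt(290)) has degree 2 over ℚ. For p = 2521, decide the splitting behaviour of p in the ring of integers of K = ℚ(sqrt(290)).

d = 290 ≡ 2 (mod 4), so O_K = ℤ[√290] and disc(K) = 4d = 1160.
Since gcd(2521, 1160) = 1 the prime 2521 does not ramify.
Compute (290/2521) via Euler: 290^((2521-1)/2) mod 2521 = 2520, so (290/2521) = -1.
(290/2521) = -1, so 2521 is inert.

p is inert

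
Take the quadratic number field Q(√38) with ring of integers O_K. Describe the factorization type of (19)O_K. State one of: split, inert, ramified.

19 is ramified

Since 38 ≢ 1 mod 4, the ring of integers is ℤ[√38] with discriminant 4·38 = 152.
19 divides disc(K) = 152, so 19 ramifies.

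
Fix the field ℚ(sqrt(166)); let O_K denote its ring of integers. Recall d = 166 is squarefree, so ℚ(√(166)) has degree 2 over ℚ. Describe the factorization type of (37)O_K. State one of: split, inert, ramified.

Since 166 ≢ 1 mod 4, the ring of integers is ℤ[√166] with discriminant 4·166 = 664.
37 ∤ 664, so 37 is unramified.
Legendre symbol by Euler's criterion: (166/37) ≡ 166^18 ≡ 36 (mod 37), i.e. (166/37) = -1.
d is a non-residue mod p, hence 37 remains inert in O_K.

inert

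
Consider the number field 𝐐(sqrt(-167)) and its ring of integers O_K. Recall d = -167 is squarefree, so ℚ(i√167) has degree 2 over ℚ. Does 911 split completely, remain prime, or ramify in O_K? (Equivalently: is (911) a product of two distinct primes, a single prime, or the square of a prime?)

d = -167 ≡ 1 (mod 4), so O_K = ℤ[(1+√-167)/2] and disc(K) = d = -167.
911 ∤ -167, so 911 is unramified.
(-167/911) = 744^455 mod 911 = 1, giving Legendre symbol 1.
(-167/911) = 1, so 911 splits.

split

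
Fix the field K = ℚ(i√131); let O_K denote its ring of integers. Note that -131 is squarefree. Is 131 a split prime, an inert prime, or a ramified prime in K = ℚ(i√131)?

ramified

Since -131 ≡ 1 mod 4, the ring of integers is ℤ[(1+√-131)/2] with discriminant -131.
131 divides disc(K) = -131, so 131 ramifies.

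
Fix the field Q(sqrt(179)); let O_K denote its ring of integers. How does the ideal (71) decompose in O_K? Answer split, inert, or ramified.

d = 179 ≡ 3 (mod 4), so O_K = ℤ[√179] and disc(K) = 4d = 716.
Since gcd(71, 716) = 1 the prime 71 does not ramify.
(179/71) = 37^35 mod 71 = 1, giving Legendre symbol 1.
d is a quadratic residue mod p, hence 71 splits in O_K.

split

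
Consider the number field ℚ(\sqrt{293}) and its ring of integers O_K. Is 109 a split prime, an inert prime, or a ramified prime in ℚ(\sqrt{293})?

d = 293 ≡ 1 (mod 4), so O_K = ℤ[(1+√293)/2] and disc(K) = d = 293.
Since gcd(109, 293) = 1 the prime 109 does not ramify.
Compute (293/109) via Euler: 75^((109-1)/2) mod 109 = 1, so (293/109) = 1.
(293/109) = 1, so 109 splits.

p splits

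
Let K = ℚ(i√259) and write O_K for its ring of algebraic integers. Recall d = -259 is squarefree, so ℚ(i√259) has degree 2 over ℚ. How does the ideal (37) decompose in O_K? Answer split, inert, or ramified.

Since -259 ≡ 1 mod 4, the ring of integers is ℤ[(1+√-259)/2] with discriminant -259.
Ramification test: 37 | -259. The prime 37 ramifies in K.

ramified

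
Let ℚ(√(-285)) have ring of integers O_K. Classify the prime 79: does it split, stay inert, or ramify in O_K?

splits completely

Since -285 ≢ 1 mod 4, the ring of integers is ℤ[√-285] with discriminant 4·(-285) = -1140.
disc(K) = -1140 is not divisible by 79; 79 is unramified.
Legendre symbol by Euler's criterion: (-285/79) ≡ (-285)^39 ≡ 1 (mod 79), i.e. (-285/79) = 1.
Legendre symbol 1 ⇒ 79 is split.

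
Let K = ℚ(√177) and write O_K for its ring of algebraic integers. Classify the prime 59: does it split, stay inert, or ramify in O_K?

p ramifies

177 mod 4 = 1, hence disc K = 177 and O_K = ℤ[(1+√177)/2].
disc(K) = 177 = 59·3, so p = 59 is ramified.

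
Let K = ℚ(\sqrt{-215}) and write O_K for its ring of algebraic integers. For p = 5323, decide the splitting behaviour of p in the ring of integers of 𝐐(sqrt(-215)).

split — (5323) = 𝔭₁𝔭₂ with 𝔭₁ ≠ 𝔭₂

Since -215 ≡ 1 mod 4, the ring of integers is ℤ[(1+√-215)/2] with discriminant -215.
5323 ∤ -215, so 5323 is unramified.
Euler's criterion: (-215)^2661 mod 5323 = 1. Thus (-215|5323) = 1.
Legendre symbol 1 ⇒ 5323 is split.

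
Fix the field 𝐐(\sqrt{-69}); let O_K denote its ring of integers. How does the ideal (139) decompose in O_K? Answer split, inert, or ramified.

-69 mod 4 = 3, hence disc K = 4·(-69) = -276 and O_K = ℤ[√-69].
Since gcd(139, -276) = 1 the prime 139 does not ramify.
Legendre symbol by Euler's criterion: (-69/139) ≡ (-69)^69 ≡ 138 (mod 139), i.e. (-69/139) = -1.
(-69/139) = -1, so 139 is inert.

p is inert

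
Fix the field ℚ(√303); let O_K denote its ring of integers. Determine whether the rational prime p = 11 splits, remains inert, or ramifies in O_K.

11 remains inert

d = 303 ≡ 3 (mod 4), so O_K = ℤ[√303] and disc(K) = 4d = 1212.
11 ∤ 1212, so 11 is unramified.
Compute (303/11) via Euler: 6^((11-1)/2) mod 11 = 10, so (303/11) = -1.
(303/11) = -1, so 11 is inert.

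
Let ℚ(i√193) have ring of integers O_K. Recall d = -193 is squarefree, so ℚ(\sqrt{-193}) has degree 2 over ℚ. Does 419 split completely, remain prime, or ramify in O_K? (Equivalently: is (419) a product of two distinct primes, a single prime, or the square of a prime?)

Since -193 ≢ 1 mod 4, the ring of integers is ℤ[√-193] with discriminant 4·(-193) = -772.
disc(K) = -772 is not divisible by 419; 419 is unramified.
Compute (-193/419) via Euler: 226^((419-1)/2) mod 419 = 1, so (-193/419) = 1.
(-193/419) = 1, so 419 splits.

p splits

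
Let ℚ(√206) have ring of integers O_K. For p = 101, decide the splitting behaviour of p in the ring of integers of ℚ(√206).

206 mod 4 = 2, hence disc K = 4·206 = 824 and O_K = ℤ[√206].
disc(K) = 824 is not divisible by 101; 101 is unramified.
Legendre symbol by Euler's criterion: (206/101) ≡ 206^50 ≡ 1 (mod 101), i.e. (206/101) = 1.
(206/101) = 1, so 101 splits.

p splits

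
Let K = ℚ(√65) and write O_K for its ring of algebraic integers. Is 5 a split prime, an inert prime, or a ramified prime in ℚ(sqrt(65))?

d = 65 ≡ 1 (mod 4), so O_K = ℤ[(1+√65)/2] and disc(K) = d = 65.
5 divides disc(K) = 65, so 5 ramifies.

5 is ramified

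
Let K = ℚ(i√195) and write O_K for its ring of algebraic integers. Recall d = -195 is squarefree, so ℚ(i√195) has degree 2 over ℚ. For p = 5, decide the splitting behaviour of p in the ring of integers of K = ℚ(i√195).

d = -195 ≡ 1 (mod 4), so O_K = ℤ[(1+√-195)/2] and disc(K) = d = -195.
Ramification test: 5 | -195. The prime 5 ramifies in K.

ramified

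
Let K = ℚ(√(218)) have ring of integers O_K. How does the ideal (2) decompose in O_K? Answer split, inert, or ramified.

218 mod 4 = 2, hence disc K = 4·218 = 872 and O_K = ℤ[√218].
disc(K) = 872 = 2·436, so p = 2 is ramified.

ramifies in O_K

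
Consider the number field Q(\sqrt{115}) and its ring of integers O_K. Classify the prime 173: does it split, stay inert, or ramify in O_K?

173 remains inert

Since 115 ≢ 1 mod 4, the ring of integers is ℤ[√115] with discriminant 4·115 = 460.
Since gcd(173, 460) = 1 the prime 173 does not ramify.
Legendre symbol by Euler's criterion: (115/173) ≡ 115^86 ≡ 172 (mod 173), i.e. (115/173) = -1.
Legendre symbol -1 ⇒ 173 is inert.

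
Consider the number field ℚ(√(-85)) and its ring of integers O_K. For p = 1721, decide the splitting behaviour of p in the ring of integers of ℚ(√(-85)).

d = -85 ≡ 3 (mod 4), so O_K = ℤ[√-85] and disc(K) = 4d = -340.
1721 ∤ -340, so 1721 is unramified.
(-85/1721) = 1636^860 mod 1721 = 1, giving Legendre symbol 1.
(-85/1721) = 1, so 1721 splits.

splits completely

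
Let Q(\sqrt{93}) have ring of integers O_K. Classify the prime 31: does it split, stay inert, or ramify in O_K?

31 is ramified

d = 93 ≡ 1 (mod 4), so O_K = ℤ[(1+√93)/2] and disc(K) = d = 93.
disc(K) = 93 = 31·3, so p = 31 is ramified.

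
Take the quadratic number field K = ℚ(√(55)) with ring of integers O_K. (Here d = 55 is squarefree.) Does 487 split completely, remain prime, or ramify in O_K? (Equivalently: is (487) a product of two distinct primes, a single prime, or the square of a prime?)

splits completely

Since 55 ≢ 1 mod 4, the ring of integers is ℤ[√55] with discriminant 4·55 = 220.
disc(K) = 220 is not divisible by 487; 487 is unramified.
(55/487) = 55^243 mod 487 = 1, giving Legendre symbol 1.
Legendre symbol 1 ⇒ 487 is split.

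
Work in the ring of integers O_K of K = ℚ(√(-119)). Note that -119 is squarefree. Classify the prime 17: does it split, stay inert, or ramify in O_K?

ramifies in O_K

-119 mod 4 = 1, hence disc K = -119 and O_K = ℤ[(1+√-119)/2].
17 divides disc(K) = -119, so 17 ramifies.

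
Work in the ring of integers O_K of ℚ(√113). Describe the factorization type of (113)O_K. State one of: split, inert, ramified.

113 is ramified

113 mod 4 = 1, hence disc K = 113 and O_K = ℤ[(1+√113)/2].
Ramification test: 113 | 113. The prime 113 ramifies in K.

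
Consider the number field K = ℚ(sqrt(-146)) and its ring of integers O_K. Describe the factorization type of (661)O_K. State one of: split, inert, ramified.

d = -146 ≡ 2 (mod 4), so O_K = ℤ[√-146] and disc(K) = 4d = -584.
disc(K) = -584 is not divisible by 661; 661 is unramified.
(-146/661) = 515^330 mod 661 = 660, giving Legendre symbol -1.
Legendre symbol -1 ⇒ 661 is inert.

inert — (661) stays prime in O_K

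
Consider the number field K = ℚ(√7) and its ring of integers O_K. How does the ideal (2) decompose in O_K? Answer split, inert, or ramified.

d = 7 ≡ 3 (mod 4), so O_K = ℤ[√7] and disc(K) = 4d = 28.
Ramification test: 2 | 28. The prime 2 ramifies in K.

2 is ramified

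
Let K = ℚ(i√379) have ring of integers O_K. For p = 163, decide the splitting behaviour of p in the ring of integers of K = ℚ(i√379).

163 remains inert

d = -379 ≡ 1 (mod 4), so O_K = ℤ[(1+√-379)/2] and disc(K) = d = -379.
Since gcd(163, -379) = 1 the prime 163 does not ramify.
Euler's criterion: (-379)^81 mod 163 = 162. Thus (-379|163) = -1.
Legendre symbol -1 ⇒ 163 is inert.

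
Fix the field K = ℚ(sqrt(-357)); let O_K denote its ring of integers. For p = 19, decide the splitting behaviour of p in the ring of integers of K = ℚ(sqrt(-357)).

d = -357 ≡ 3 (mod 4), so O_K = ℤ[√-357] and disc(K) = 4d = -1428.
Since gcd(19, -1428) = 1 the prime 19 does not ramify.
Euler's criterion: (-357)^9 mod 19 = 1. Thus (-357|19) = 1.
(-357/19) = 1, so 19 splits.

split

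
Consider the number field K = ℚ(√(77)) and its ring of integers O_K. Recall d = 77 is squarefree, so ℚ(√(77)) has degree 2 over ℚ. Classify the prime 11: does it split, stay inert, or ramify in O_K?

d = 77 ≡ 1 (mod 4), so O_K = ℤ[(1+√77)/2] and disc(K) = d = 77.
11 divides disc(K) = 77, so 11 ramifies.

ramified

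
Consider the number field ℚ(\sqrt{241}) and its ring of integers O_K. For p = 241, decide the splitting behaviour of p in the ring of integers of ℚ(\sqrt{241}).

p ramifies

241 mod 4 = 1, hence disc K = 241 and O_K = ℤ[(1+√241)/2].
Ramification test: 241 | 241. The prime 241 ramifies in K.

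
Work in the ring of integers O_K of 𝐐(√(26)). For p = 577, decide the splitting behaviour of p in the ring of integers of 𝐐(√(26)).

p is inert

26 mod 4 = 2, hence disc K = 4·26 = 104 and O_K = ℤ[√26].
Since gcd(577, 104) = 1 the prime 577 does not ramify.
(26/577) = 26^288 mod 577 = 576, giving Legendre symbol -1.
(26/577) = -1, so 577 is inert.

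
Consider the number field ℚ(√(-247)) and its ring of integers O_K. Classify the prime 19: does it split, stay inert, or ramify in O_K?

Since -247 ≡ 1 mod 4, the ring of integers is ℤ[(1+√-247)/2] with discriminant -247.
19 divides disc(K) = -247, so 19 ramifies.

ramified — (19) = 𝔭²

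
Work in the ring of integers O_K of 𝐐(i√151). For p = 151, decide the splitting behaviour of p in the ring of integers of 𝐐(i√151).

151 is ramified

Since -151 ≡ 1 mod 4, the ring of integers is ℤ[(1+√-151)/2] with discriminant -151.
151 divides disc(K) = -151, so 151 ramifies.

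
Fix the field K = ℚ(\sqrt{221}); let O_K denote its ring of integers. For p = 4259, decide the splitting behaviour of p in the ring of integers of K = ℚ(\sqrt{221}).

inert — (4259) stays prime in O_K

d = 221 ≡ 1 (mod 4), so O_K = ℤ[(1+√221)/2] and disc(K) = d = 221.
4259 ∤ 221, so 4259 is unramified.
(221/4259) = 221^2129 mod 4259 = 4258, giving Legendre symbol -1.
Legendre symbol -1 ⇒ 4259 is inert.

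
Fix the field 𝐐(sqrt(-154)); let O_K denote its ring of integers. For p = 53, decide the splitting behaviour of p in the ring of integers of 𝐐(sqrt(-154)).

inert — (53) stays prime in O_K

-154 mod 4 = 2, hence disc K = 4·(-154) = -616 and O_K = ℤ[√-154].
Since gcd(53, -616) = 1 the prime 53 does not ramify.
(-154/53) = 5^26 mod 53 = 52, giving Legendre symbol -1.
d is a non-residue mod p, hence 53 remains inert in O_K.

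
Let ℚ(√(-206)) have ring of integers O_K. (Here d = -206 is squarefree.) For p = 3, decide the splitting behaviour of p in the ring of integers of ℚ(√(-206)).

p splits

d = -206 ≡ 2 (mod 4), so O_K = ℤ[√-206] and disc(K) = 4d = -824.
Since gcd(3, -824) = 1 the prime 3 does not ramify.
Euler's criterion: (-206)^1 mod 3 = 1. Thus (-206|3) = 1.
Legendre symbol 1 ⇒ 3 is split.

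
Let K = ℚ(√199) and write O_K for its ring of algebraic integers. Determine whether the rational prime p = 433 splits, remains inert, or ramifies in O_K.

433 splits in O_K

Since 199 ≢ 1 mod 4, the ring of integers is ℤ[√199] with discriminant 4·199 = 796.
433 ∤ 796, so 433 is unramified.
Compute (199/433) via Euler: 199^((433-1)/2) mod 433 = 1, so (199/433) = 1.
Legendre symbol 1 ⇒ 433 is split.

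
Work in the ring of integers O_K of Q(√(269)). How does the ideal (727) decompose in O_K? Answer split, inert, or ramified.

split — (727) = 𝔭₁𝔭₂ with 𝔭₁ ≠ 𝔭₂

d = 269 ≡ 1 (mod 4), so O_K = ℤ[(1+√269)/2] and disc(K) = d = 269.
disc(K) = 269 is not divisible by 727; 727 is unramified.
Compute (269/727) via Euler: 269^((727-1)/2) mod 727 = 1, so (269/727) = 1.
(269/727) = 1, so 727 splits.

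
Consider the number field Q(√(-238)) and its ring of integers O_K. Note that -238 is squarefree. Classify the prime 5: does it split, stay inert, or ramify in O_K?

Since -238 ≢ 1 mod 4, the ring of integers is ℤ[√-238] with discriminant 4·(-238) = -952.
5 ∤ -952, so 5 is unramified.
Compute (-238/5) via Euler: 2^((5-1)/2) mod 5 = 4, so (-238/5) = -1.
(-238/5) = -1, so 5 is inert.

remains prime (inert)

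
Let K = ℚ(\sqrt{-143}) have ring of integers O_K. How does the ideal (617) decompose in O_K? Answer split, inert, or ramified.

d = -143 ≡ 1 (mod 4), so O_K = ℤ[(1+√-143)/2] and disc(K) = d = -143.
Since gcd(617, -143) = 1 the prime 617 does not ramify.
Legendre symbol by Euler's criterion: (-143/617) ≡ (-143)^308 ≡ 616 (mod 617), i.e. (-143/617) = -1.
(-143/617) = -1, so 617 is inert.

inert — (617) stays prime in O_K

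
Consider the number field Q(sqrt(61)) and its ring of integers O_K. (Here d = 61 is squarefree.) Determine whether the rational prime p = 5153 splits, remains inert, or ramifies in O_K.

remains prime (inert)

Since 61 ≡ 1 mod 4, the ring of integers is ℤ[(1+√61)/2] with discriminant 61.
5153 ∤ 61, so 5153 is unramified.
Euler's criterion: 61^2576 mod 5153 = 5152. Thus (61|5153) = -1.
Legendre symbol -1 ⇒ 5153 is inert.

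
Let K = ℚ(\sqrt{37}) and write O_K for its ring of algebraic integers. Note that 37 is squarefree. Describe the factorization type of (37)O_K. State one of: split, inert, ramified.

37 is ramified

37 mod 4 = 1, hence disc K = 37 and O_K = ℤ[(1+√37)/2].
Ramification test: 37 | 37. The prime 37 ramifies in K.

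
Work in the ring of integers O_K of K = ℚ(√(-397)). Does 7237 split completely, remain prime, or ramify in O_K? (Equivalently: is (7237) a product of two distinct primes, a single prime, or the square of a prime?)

d = -397 ≡ 3 (mod 4), so O_K = ℤ[√-397] and disc(K) = 4d = -1588.
Since gcd(7237, -1588) = 1 the prime 7237 does not ramify.
Euler's criterion: (-397)^3618 mod 7237 = 1. Thus (-397|7237) = 1.
Legendre symbol 1 ⇒ 7237 is split.

split — (7237) = 𝔭₁𝔭₂ with 𝔭₁ ≠ 𝔭₂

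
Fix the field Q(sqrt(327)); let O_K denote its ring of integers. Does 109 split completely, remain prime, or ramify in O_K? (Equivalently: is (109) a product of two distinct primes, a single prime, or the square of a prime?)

327 mod 4 = 3, hence disc K = 4·327 = 1308 and O_K = ℤ[√327].
Ramification test: 109 | 1308. The prime 109 ramifies in K.

109 is ramified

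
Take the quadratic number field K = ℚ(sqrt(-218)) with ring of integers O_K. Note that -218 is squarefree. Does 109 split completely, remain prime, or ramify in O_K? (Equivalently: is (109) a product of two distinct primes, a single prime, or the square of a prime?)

p ramifies

d = -218 ≡ 2 (mod 4), so O_K = ℤ[√-218] and disc(K) = 4d = -872.
disc(K) = -872 = 109·(-8), so p = 109 is ramified.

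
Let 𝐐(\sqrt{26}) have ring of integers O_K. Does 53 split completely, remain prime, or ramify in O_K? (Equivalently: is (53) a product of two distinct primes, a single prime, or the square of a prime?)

d = 26 ≡ 2 (mod 4), so O_K = ℤ[√26] and disc(K) = 4d = 104.
53 ∤ 104, so 53 is unramified.
Euler's criterion: 26^26 mod 53 = 52. Thus (26|53) = -1.
(26/53) = -1, so 53 is inert.

53 remains inert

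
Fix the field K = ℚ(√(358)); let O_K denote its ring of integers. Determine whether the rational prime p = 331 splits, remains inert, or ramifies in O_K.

d = 358 ≡ 2 (mod 4), so O_K = ℤ[√358] and disc(K) = 4d = 1432.
331 ∤ 1432, so 331 is unramified.
(358/331) = 27^165 mod 331 = 330, giving Legendre symbol -1.
d is a non-residue mod p, hence 331 remains inert in O_K.

331 remains inert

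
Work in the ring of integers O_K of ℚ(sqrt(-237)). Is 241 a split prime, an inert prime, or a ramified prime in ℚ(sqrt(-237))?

p splits

Since -237 ≢ 1 mod 4, the ring of integers is ℤ[√-237] with discriminant 4·(-237) = -948.
disc(K) = -948 is not divisible by 241; 241 is unramified.
Legendre symbol by Euler's criterion: (-237/241) ≡ (-237)^120 ≡ 1 (mod 241), i.e. (-237/241) = 1.
Legendre symbol 1 ⇒ 241 is split.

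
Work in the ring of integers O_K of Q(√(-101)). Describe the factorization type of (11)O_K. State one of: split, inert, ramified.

d = -101 ≡ 3 (mod 4), so O_K = ℤ[√-101] and disc(K) = 4d = -404.
disc(K) = -404 is not divisible by 11; 11 is unramified.
Compute (-101/11) via Euler: 9^((11-1)/2) mod 11 = 1, so (-101/11) = 1.
d is a quadratic residue mod p, hence 11 splits in O_K.

11 splits in O_K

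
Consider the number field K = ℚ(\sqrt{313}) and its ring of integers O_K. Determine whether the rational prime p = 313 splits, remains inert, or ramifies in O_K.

ramified

Since 313 ≡ 1 mod 4, the ring of integers is ℤ[(1+√313)/2] with discriminant 313.
313 divides disc(K) = 313, so 313 ramifies.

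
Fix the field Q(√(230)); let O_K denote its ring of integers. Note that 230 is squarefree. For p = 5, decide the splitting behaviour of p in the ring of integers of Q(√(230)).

230 mod 4 = 2, hence disc K = 4·230 = 920 and O_K = ℤ[√230].
Ramification test: 5 | 920. The prime 5 ramifies in K.

ramified — (5) = 𝔭²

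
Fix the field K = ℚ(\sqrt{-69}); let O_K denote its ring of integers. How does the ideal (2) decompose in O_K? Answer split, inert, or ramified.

d = -69 ≡ 3 (mod 4), so O_K = ℤ[√-69] and disc(K) = 4d = -276.
Ramification test: 2 | -276. The prime 2 ramifies in K.

ramifies in O_K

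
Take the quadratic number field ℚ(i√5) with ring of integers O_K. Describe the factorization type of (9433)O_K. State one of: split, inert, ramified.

-5 mod 4 = 3, hence disc K = 4·(-5) = -20 and O_K = ℤ[√-5].
Since gcd(9433, -20) = 1 the prime 9433 does not ramify.
Euler's criterion: (-5)^4716 mod 9433 = 9432. Thus (-5|9433) = -1.
d is a non-residue mod p, hence 9433 remains inert in O_K.

inert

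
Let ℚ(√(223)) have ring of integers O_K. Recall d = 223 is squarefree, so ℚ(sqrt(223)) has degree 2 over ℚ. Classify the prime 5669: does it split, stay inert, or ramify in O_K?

223 mod 4 = 3, hence disc K = 4·223 = 892 and O_K = ℤ[√223].
Since gcd(5669, 892) = 1 the prime 5669 does not ramify.
Legendre symbol by Euler's criterion: (223/5669) ≡ 223^2834 ≡ 1 (mod 5669), i.e. (223/5669) = 1.
Legendre symbol 1 ⇒ 5669 is split.

split — (5669) = 𝔭₁𝔭₂ with 𝔭₁ ≠ 𝔭₂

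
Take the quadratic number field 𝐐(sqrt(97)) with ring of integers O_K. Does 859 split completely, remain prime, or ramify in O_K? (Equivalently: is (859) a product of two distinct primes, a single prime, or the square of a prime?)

Since 97 ≡ 1 mod 4, the ring of integers is ℤ[(1+√97)/2] with discriminant 97.
859 ∤ 97, so 859 is unramified.
Euler's criterion: 97^429 mod 859 = 858. Thus (97|859) = -1.
d is a non-residue mod p, hence 859 remains inert in O_K.

p is inert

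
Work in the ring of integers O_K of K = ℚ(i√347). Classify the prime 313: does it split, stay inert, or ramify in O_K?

d = -347 ≡ 1 (mod 4), so O_K = ℤ[(1+√-347)/2] and disc(K) = d = -347.
Since gcd(313, -347) = 1 the prime 313 does not ramify.
Euler's criterion: (-347)^156 mod 313 = 312. Thus (-347|313) = -1.
d is a non-residue mod p, hence 313 remains inert in O_K.

313 remains inert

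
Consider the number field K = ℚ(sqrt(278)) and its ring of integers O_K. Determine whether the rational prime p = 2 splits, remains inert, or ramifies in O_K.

Since 278 ≢ 1 mod 4, the ring of integers is ℤ[√278] with discriminant 4·278 = 1112.
disc(K) = 1112 = 2·556, so p = 2 is ramified.

ramified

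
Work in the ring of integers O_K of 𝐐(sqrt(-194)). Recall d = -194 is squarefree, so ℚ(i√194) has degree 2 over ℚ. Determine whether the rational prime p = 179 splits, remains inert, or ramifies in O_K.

179 remains inert

d = -194 ≡ 2 (mod 4), so O_K = ℤ[√-194] and disc(K) = 4d = -776.
Since gcd(179, -776) = 1 the prime 179 does not ramify.
(-194/179) = 164^89 mod 179 = 178, giving Legendre symbol -1.
d is a non-residue mod p, hence 179 remains inert in O_K.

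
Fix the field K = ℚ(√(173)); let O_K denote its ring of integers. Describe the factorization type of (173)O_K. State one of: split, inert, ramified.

d = 173 ≡ 1 (mod 4), so O_K = ℤ[(1+√173)/2] and disc(K) = d = 173.
Ramification test: 173 | 173. The prime 173 ramifies in K.

ramified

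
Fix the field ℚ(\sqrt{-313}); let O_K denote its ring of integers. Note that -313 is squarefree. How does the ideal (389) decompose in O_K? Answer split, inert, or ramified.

Since -313 ≢ 1 mod 4, the ring of integers is ℤ[√-313] with discriminant 4·(-313) = -1252.
389 ∤ -1252, so 389 is unramified.
Euler's criterion: (-313)^194 mod 389 = 1. Thus (-313|389) = 1.
d is a quadratic residue mod p, hence 389 splits in O_K.

389 splits in O_K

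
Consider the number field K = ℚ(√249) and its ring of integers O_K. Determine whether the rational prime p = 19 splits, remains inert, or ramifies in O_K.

d = 249 ≡ 1 (mod 4), so O_K = ℤ[(1+√249)/2] and disc(K) = d = 249.
Since gcd(19, 249) = 1 the prime 19 does not ramify.
Legendre symbol by Euler's criterion: (249/19) ≡ 249^9 ≡ 18 (mod 19), i.e. (249/19) = -1.
Legendre symbol -1 ⇒ 19 is inert.

19 remains inert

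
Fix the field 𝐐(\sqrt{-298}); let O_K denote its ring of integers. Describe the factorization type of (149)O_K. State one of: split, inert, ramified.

-298 mod 4 = 2, hence disc K = 4·(-298) = -1192 and O_K = ℤ[√-298].
Ramification test: 149 | -1192. The prime 149 ramifies in K.

p ramifies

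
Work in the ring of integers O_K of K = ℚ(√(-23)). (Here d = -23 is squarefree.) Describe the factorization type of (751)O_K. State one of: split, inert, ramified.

p is inert

Since -23 ≡ 1 mod 4, the ring of integers is ℤ[(1+√-23)/2] with discriminant -23.
disc(K) = -23 is not divisible by 751; 751 is unramified.
Euler's criterion: (-23)^375 mod 751 = 750. Thus (-23|751) = -1.
Legendre symbol -1 ⇒ 751 is inert.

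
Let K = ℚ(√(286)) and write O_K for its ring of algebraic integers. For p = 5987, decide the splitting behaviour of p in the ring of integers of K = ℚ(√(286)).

Since 286 ≢ 1 mod 4, the ring of integers is ℤ[√286] with discriminant 4·286 = 1144.
disc(K) = 1144 is not divisible by 5987; 5987 is unramified.
(286/5987) = 286^2993 mod 5987 = 5986, giving Legendre symbol -1.
d is a non-residue mod p, hence 5987 remains inert in O_K.

inert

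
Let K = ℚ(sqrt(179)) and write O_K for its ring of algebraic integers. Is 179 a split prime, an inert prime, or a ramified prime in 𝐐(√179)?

179 mod 4 = 3, hence disc K = 4·179 = 716 and O_K = ℤ[√179].
Ramification test: 179 | 716. The prime 179 ramifies in K.

ramified — (179) = 𝔭²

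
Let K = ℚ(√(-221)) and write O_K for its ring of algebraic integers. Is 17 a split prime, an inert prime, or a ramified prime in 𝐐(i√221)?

d = -221 ≡ 3 (mod 4), so O_K = ℤ[√-221] and disc(K) = 4d = -884.
Ramification test: 17 | -884. The prime 17 ramifies in K.

ramifies in O_K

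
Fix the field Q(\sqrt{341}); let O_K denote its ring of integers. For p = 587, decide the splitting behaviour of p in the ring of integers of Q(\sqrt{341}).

341 mod 4 = 1, hence disc K = 341 and O_K = ℤ[(1+√341)/2].
587 ∤ 341, so 587 is unramified.
Euler's criterion: 341^293 mod 587 = 586. Thus (341|587) = -1.
(341/587) = -1, so 587 is inert.

remains prime (inert)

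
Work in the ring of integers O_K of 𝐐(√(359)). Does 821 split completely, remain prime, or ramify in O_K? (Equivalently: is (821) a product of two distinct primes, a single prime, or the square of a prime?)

d = 359 ≡ 3 (mod 4), so O_K = ℤ[√359] and disc(K) = 4d = 1436.
821 ∤ 1436, so 821 is unramified.
Compute (359/821) via Euler: 359^((821-1)/2) mod 821 = 820, so (359/821) = -1.
(359/821) = -1, so 821 is inert.

p is inert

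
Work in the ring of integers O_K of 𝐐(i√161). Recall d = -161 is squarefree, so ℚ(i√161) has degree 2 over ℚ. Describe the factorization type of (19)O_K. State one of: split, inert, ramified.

remains prime (inert)

Since -161 ≢ 1 mod 4, the ring of integers is ℤ[√-161] with discriminant 4·(-161) = -644.
19 ∤ -644, so 19 is unramified.
Legendre symbol by Euler's criterion: (-161/19) ≡ (-161)^9 ≡ 18 (mod 19), i.e. (-161/19) = -1.
Legendre symbol -1 ⇒ 19 is inert.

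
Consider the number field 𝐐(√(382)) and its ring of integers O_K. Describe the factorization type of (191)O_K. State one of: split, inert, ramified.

382 mod 4 = 2, hence disc K = 4·382 = 1528 and O_K = ℤ[√382].
Ramification test: 191 | 1528. The prime 191 ramifies in K.

ramifies in O_K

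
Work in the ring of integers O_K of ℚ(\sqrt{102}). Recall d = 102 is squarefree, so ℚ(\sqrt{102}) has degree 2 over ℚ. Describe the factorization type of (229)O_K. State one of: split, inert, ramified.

Since 102 ≢ 1 mod 4, the ring of integers is ℤ[√102] with discriminant 4·102 = 408.
disc(K) = 408 is not divisible by 229; 229 is unramified.
Euler's criterion: 102^114 mod 229 = 228. Thus (102|229) = -1.
(102/229) = -1, so 229 is inert.

inert — (229) stays prime in O_K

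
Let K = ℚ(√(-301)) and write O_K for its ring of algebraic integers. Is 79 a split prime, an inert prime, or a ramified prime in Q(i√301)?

-301 mod 4 = 3, hence disc K = 4·(-301) = -1204 and O_K = ℤ[√-301].
79 ∤ -1204, so 79 is unramified.
(-301/79) = 15^39 mod 79 = 78, giving Legendre symbol -1.
d is a non-residue mod p, hence 79 remains inert in O_K.

p is inert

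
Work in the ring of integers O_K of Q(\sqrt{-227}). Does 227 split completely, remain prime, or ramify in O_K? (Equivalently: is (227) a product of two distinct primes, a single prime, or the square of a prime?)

ramified

Since -227 ≡ 1 mod 4, the ring of integers is ℤ[(1+√-227)/2] with discriminant -227.
Ramification test: 227 | -227. The prime 227 ramifies in K.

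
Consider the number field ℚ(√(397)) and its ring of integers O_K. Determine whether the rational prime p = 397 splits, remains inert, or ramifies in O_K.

p ramifies

Since 397 ≡ 1 mod 4, the ring of integers is ℤ[(1+√397)/2] with discriminant 397.
397 divides disc(K) = 397, so 397 ramifies.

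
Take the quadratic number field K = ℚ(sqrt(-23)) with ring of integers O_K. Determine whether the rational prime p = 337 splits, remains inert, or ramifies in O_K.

Since -23 ≡ 1 mod 4, the ring of integers is ℤ[(1+√-23)/2] with discriminant -23.
Since gcd(337, -23) = 1 the prime 337 does not ramify.
Euler's criterion: (-23)^168 mod 337 = 336. Thus (-23|337) = -1.
(-23/337) = -1, so 337 is inert.

remains prime (inert)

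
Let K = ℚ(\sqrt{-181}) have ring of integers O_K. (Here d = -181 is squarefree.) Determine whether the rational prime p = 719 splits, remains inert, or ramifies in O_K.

d = -181 ≡ 3 (mod 4), so O_K = ℤ[√-181] and disc(K) = 4d = -724.
Since gcd(719, -724) = 1 the prime 719 does not ramify.
Euler's criterion: (-181)^359 mod 719 = 718. Thus (-181|719) = -1.
Legendre symbol -1 ⇒ 719 is inert.

p is inert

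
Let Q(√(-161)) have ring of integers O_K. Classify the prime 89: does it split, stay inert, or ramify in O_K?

splits completely

-161 mod 4 = 3, hence disc K = 4·(-161) = -644 and O_K = ℤ[√-161].
89 ∤ -644, so 89 is unramified.
(-161/89) = 17^44 mod 89 = 1, giving Legendre symbol 1.
d is a quadratic residue mod p, hence 89 splits in O_K.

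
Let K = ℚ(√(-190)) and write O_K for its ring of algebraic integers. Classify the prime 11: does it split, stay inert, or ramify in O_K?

d = -190 ≡ 2 (mod 4), so O_K = ℤ[√-190] and disc(K) = 4d = -760.
Since gcd(11, -760) = 1 the prime 11 does not ramify.
Legendre symbol by Euler's criterion: (-190/11) ≡ (-190)^5 ≡ 10 (mod 11), i.e. (-190/11) = -1.
d is a non-residue mod p, hence 11 remains inert in O_K.

inert — (11) stays prime in O_K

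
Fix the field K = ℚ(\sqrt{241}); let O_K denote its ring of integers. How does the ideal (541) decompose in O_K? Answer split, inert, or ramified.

split — (541) = 𝔭₁𝔭₂ with 𝔭₁ ≠ 𝔭₂

241 mod 4 = 1, hence disc K = 241 and O_K = ℤ[(1+√241)/2].
541 ∤ 241, so 541 is unramified.
Legendre symbol by Euler's criterion: (241/541) ≡ 241^270 ≡ 1 (mod 541), i.e. (241/541) = 1.
(241/541) = 1, so 541 splits.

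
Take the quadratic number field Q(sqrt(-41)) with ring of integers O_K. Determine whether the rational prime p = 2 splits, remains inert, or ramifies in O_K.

p ramifies

-41 mod 4 = 3, hence disc K = 4·(-41) = -164 and O_K = ℤ[√-41].
disc(K) = -164 = 2·(-82), so p = 2 is ramified.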